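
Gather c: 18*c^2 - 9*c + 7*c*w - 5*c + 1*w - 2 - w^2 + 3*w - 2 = 18*c^2 + c*(7*w - 14) - w^2 + 4*w - 4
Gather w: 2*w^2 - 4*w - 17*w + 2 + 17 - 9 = 2*w^2 - 21*w + 10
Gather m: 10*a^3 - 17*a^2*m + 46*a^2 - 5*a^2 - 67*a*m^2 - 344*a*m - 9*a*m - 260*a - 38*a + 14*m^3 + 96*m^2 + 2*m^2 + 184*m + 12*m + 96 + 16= 10*a^3 + 41*a^2 - 298*a + 14*m^3 + m^2*(98 - 67*a) + m*(-17*a^2 - 353*a + 196) + 112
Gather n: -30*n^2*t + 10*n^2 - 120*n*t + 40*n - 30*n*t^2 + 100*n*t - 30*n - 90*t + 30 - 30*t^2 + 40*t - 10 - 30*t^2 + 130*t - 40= n^2*(10 - 30*t) + n*(-30*t^2 - 20*t + 10) - 60*t^2 + 80*t - 20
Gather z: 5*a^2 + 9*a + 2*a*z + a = 5*a^2 + 2*a*z + 10*a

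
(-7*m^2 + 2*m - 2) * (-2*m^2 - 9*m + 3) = 14*m^4 + 59*m^3 - 35*m^2 + 24*m - 6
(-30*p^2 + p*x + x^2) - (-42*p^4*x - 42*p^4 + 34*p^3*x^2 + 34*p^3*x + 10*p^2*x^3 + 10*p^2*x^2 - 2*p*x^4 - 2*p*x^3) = 42*p^4*x + 42*p^4 - 34*p^3*x^2 - 34*p^3*x - 10*p^2*x^3 - 10*p^2*x^2 - 30*p^2 + 2*p*x^4 + 2*p*x^3 + p*x + x^2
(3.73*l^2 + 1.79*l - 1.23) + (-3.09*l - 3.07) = 3.73*l^2 - 1.3*l - 4.3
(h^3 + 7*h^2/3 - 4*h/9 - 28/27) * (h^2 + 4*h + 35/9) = h^5 + 19*h^4/3 + 115*h^3/9 + 169*h^2/27 - 476*h/81 - 980/243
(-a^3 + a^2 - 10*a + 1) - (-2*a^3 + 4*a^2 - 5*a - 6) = a^3 - 3*a^2 - 5*a + 7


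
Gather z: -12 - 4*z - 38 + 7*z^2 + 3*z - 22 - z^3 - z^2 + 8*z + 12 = -z^3 + 6*z^2 + 7*z - 60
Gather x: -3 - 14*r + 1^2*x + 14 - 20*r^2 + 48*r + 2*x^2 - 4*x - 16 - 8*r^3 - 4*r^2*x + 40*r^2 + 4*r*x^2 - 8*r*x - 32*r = -8*r^3 + 20*r^2 + 2*r + x^2*(4*r + 2) + x*(-4*r^2 - 8*r - 3) - 5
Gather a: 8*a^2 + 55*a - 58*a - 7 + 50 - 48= 8*a^2 - 3*a - 5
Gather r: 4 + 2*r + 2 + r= 3*r + 6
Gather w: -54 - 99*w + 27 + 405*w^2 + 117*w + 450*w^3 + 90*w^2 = 450*w^3 + 495*w^2 + 18*w - 27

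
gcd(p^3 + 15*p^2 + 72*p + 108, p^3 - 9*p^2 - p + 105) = p + 3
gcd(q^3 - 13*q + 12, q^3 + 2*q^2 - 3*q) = q - 1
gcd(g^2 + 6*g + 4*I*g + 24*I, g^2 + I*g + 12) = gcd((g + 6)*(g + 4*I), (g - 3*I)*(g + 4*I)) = g + 4*I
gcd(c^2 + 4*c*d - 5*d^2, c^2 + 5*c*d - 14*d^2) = 1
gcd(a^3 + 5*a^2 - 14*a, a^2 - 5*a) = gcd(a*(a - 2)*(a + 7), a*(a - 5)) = a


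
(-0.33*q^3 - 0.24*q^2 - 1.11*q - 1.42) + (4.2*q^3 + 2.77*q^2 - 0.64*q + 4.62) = 3.87*q^3 + 2.53*q^2 - 1.75*q + 3.2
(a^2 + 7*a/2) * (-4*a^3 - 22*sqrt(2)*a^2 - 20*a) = -4*a^5 - 22*sqrt(2)*a^4 - 14*a^4 - 77*sqrt(2)*a^3 - 20*a^3 - 70*a^2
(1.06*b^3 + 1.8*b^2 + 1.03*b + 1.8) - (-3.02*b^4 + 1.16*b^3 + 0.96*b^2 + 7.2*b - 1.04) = 3.02*b^4 - 0.0999999999999999*b^3 + 0.84*b^2 - 6.17*b + 2.84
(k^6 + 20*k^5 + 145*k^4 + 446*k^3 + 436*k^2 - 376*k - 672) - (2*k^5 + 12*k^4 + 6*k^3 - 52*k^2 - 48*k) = k^6 + 18*k^5 + 133*k^4 + 440*k^3 + 488*k^2 - 328*k - 672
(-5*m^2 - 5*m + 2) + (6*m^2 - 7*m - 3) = m^2 - 12*m - 1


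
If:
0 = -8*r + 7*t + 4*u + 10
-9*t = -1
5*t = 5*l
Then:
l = 1/9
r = u/2 + 97/72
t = 1/9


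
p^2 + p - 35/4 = (p - 5/2)*(p + 7/2)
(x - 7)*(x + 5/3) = x^2 - 16*x/3 - 35/3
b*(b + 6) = b^2 + 6*b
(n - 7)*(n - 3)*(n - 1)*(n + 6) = n^4 - 5*n^3 - 35*n^2 + 165*n - 126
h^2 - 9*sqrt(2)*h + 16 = (h - 8*sqrt(2))*(h - sqrt(2))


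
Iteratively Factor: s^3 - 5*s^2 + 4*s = (s - 4)*(s^2 - s) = (s - 4)*(s - 1)*(s)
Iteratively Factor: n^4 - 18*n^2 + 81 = (n - 3)*(n^3 + 3*n^2 - 9*n - 27) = (n - 3)*(n + 3)*(n^2 - 9) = (n - 3)^2*(n + 3)*(n + 3)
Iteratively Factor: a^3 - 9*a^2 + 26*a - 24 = (a - 3)*(a^2 - 6*a + 8) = (a - 4)*(a - 3)*(a - 2)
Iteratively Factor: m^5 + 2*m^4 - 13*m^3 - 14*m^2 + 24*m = (m - 3)*(m^4 + 5*m^3 + 2*m^2 - 8*m) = (m - 3)*(m - 1)*(m^3 + 6*m^2 + 8*m) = (m - 3)*(m - 1)*(m + 4)*(m^2 + 2*m) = (m - 3)*(m - 1)*(m + 2)*(m + 4)*(m)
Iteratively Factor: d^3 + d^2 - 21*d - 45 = (d - 5)*(d^2 + 6*d + 9) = (d - 5)*(d + 3)*(d + 3)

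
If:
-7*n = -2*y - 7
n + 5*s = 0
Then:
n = 2*y/7 + 1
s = -2*y/35 - 1/5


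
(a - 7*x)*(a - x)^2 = a^3 - 9*a^2*x + 15*a*x^2 - 7*x^3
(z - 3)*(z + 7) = z^2 + 4*z - 21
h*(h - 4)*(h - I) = h^3 - 4*h^2 - I*h^2 + 4*I*h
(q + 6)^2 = q^2 + 12*q + 36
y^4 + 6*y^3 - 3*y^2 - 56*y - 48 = (y - 3)*(y + 1)*(y + 4)^2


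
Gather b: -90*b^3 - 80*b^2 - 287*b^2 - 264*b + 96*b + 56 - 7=-90*b^3 - 367*b^2 - 168*b + 49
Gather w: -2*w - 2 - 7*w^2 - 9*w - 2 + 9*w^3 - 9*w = 9*w^3 - 7*w^2 - 20*w - 4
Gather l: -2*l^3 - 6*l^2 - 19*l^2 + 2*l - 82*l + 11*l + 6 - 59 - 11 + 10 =-2*l^3 - 25*l^2 - 69*l - 54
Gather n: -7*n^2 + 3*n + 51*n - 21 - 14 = -7*n^2 + 54*n - 35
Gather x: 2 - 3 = -1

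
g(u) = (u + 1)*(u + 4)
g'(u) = 2*u + 5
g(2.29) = 20.69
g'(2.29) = 9.58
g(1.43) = 13.19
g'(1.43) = 7.86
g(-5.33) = 5.76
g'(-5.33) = -5.66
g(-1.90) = -1.89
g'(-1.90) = 1.20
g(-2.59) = -2.24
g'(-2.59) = -0.18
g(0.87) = 9.11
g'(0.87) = 6.74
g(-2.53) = -2.25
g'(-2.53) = -0.06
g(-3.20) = -1.76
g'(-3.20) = -1.40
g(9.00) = 130.00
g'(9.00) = 23.00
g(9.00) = 130.00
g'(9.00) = 23.00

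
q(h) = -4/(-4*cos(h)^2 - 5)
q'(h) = 32*sin(h)*cos(h)/(-4*cos(h)^2 - 5)^2 = 32*sin(h)*cos(h)/(4*cos(h)^2 + 5)^2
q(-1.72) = 0.79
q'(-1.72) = 0.18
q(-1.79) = 0.77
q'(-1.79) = 0.25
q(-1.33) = 0.77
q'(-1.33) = -0.27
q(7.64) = 0.77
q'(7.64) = 0.25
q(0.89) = 0.61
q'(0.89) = 0.36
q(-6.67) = 0.47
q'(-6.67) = -0.16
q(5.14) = 0.70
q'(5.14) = -0.37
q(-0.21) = 0.45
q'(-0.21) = -0.08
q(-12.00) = 0.51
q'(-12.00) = 0.24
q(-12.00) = 0.51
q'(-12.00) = 0.24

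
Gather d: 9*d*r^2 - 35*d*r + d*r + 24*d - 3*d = d*(9*r^2 - 34*r + 21)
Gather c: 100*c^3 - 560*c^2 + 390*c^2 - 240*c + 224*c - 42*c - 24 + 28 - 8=100*c^3 - 170*c^2 - 58*c - 4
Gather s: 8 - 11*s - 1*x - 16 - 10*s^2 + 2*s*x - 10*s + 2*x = -10*s^2 + s*(2*x - 21) + x - 8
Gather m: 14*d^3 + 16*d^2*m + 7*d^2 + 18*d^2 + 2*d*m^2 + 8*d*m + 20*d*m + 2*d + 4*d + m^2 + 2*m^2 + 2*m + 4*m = 14*d^3 + 25*d^2 + 6*d + m^2*(2*d + 3) + m*(16*d^2 + 28*d + 6)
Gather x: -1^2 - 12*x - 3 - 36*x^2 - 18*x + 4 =-36*x^2 - 30*x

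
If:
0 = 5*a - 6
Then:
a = 6/5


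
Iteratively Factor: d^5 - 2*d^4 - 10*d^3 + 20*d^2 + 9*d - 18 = (d + 1)*(d^4 - 3*d^3 - 7*d^2 + 27*d - 18) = (d + 1)*(d + 3)*(d^3 - 6*d^2 + 11*d - 6) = (d - 1)*(d + 1)*(d + 3)*(d^2 - 5*d + 6) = (d - 2)*(d - 1)*(d + 1)*(d + 3)*(d - 3)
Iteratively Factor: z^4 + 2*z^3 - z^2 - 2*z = (z - 1)*(z^3 + 3*z^2 + 2*z) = (z - 1)*(z + 1)*(z^2 + 2*z) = (z - 1)*(z + 1)*(z + 2)*(z)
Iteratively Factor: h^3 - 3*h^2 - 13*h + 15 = (h + 3)*(h^2 - 6*h + 5) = (h - 5)*(h + 3)*(h - 1)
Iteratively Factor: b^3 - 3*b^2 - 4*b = (b)*(b^2 - 3*b - 4) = b*(b + 1)*(b - 4)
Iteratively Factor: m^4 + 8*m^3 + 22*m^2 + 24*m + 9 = (m + 3)*(m^3 + 5*m^2 + 7*m + 3) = (m + 1)*(m + 3)*(m^2 + 4*m + 3) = (m + 1)^2*(m + 3)*(m + 3)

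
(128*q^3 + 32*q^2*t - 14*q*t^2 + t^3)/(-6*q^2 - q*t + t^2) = (-64*q^2 + 16*q*t - t^2)/(3*q - t)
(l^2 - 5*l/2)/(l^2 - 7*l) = (l - 5/2)/(l - 7)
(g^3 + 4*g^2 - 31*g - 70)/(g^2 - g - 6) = (g^2 + 2*g - 35)/(g - 3)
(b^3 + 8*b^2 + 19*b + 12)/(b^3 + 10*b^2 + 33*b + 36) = (b + 1)/(b + 3)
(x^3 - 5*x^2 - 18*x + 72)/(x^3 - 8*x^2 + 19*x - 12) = (x^2 - 2*x - 24)/(x^2 - 5*x + 4)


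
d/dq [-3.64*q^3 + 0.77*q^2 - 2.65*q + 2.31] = -10.92*q^2 + 1.54*q - 2.65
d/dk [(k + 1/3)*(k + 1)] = 2*k + 4/3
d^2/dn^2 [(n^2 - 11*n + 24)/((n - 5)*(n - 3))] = -6/(n^3 - 15*n^2 + 75*n - 125)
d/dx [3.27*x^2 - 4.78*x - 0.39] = 6.54*x - 4.78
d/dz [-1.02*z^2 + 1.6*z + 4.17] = 1.6 - 2.04*z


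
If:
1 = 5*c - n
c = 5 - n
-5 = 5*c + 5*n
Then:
No Solution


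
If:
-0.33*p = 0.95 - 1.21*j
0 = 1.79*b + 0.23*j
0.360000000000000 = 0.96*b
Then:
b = 0.38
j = -2.92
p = -13.58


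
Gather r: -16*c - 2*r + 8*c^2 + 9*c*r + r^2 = 8*c^2 - 16*c + r^2 + r*(9*c - 2)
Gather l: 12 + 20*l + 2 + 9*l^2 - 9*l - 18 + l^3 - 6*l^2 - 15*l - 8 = l^3 + 3*l^2 - 4*l - 12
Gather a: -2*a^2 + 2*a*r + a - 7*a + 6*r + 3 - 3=-2*a^2 + a*(2*r - 6) + 6*r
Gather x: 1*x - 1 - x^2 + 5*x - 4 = -x^2 + 6*x - 5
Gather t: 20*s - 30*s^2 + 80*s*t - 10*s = -30*s^2 + 80*s*t + 10*s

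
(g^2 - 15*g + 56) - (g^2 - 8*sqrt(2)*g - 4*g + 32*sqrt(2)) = -11*g + 8*sqrt(2)*g - 32*sqrt(2) + 56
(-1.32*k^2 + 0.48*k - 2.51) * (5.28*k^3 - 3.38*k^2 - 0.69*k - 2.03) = -6.9696*k^5 + 6.996*k^4 - 13.9644*k^3 + 10.8322*k^2 + 0.7575*k + 5.0953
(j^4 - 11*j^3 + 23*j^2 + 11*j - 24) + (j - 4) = j^4 - 11*j^3 + 23*j^2 + 12*j - 28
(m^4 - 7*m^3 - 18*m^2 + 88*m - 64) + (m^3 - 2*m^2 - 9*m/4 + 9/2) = m^4 - 6*m^3 - 20*m^2 + 343*m/4 - 119/2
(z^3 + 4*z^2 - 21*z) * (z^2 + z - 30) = z^5 + 5*z^4 - 47*z^3 - 141*z^2 + 630*z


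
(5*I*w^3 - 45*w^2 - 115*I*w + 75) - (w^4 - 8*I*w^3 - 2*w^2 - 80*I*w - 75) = -w^4 + 13*I*w^3 - 43*w^2 - 35*I*w + 150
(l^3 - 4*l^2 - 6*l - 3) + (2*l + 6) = l^3 - 4*l^2 - 4*l + 3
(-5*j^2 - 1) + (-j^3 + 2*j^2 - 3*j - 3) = -j^3 - 3*j^2 - 3*j - 4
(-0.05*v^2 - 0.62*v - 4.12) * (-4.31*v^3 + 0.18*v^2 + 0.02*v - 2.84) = 0.2155*v^5 + 2.6632*v^4 + 17.6446*v^3 - 0.612*v^2 + 1.6784*v + 11.7008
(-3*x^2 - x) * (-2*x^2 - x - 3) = 6*x^4 + 5*x^3 + 10*x^2 + 3*x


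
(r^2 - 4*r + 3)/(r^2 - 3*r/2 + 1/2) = 2*(r - 3)/(2*r - 1)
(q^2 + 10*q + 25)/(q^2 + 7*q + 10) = (q + 5)/(q + 2)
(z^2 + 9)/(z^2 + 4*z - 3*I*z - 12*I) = (z + 3*I)/(z + 4)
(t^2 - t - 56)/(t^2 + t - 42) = (t - 8)/(t - 6)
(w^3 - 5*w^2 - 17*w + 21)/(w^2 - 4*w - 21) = w - 1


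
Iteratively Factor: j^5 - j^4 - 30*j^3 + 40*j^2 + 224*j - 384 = (j - 4)*(j^4 + 3*j^3 - 18*j^2 - 32*j + 96) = (j - 4)*(j + 4)*(j^3 - j^2 - 14*j + 24) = (j - 4)*(j - 3)*(j + 4)*(j^2 + 2*j - 8) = (j - 4)*(j - 3)*(j - 2)*(j + 4)*(j + 4)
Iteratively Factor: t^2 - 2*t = (t)*(t - 2)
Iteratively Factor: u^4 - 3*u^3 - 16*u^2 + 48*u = (u + 4)*(u^3 - 7*u^2 + 12*u) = u*(u + 4)*(u^2 - 7*u + 12) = u*(u - 3)*(u + 4)*(u - 4)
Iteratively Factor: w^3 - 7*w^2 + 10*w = (w - 5)*(w^2 - 2*w) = (w - 5)*(w - 2)*(w)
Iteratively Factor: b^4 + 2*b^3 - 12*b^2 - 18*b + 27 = (b + 3)*(b^3 - b^2 - 9*b + 9) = (b + 3)^2*(b^2 - 4*b + 3) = (b - 3)*(b + 3)^2*(b - 1)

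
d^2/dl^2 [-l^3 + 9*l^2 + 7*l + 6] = 18 - 6*l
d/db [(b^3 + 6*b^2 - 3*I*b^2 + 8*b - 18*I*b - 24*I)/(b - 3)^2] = (b^3 - 9*b^2 + b*(-44 + 36*I) - 24 + 102*I)/(b^3 - 9*b^2 + 27*b - 27)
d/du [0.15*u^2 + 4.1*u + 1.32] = 0.3*u + 4.1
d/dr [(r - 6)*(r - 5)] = 2*r - 11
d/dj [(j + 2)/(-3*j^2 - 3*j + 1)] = (3*j^2 + 12*j + 7)/(9*j^4 + 18*j^3 + 3*j^2 - 6*j + 1)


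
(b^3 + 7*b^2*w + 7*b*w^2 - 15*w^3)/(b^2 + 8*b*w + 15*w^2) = b - w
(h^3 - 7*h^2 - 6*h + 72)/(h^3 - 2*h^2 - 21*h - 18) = (h - 4)/(h + 1)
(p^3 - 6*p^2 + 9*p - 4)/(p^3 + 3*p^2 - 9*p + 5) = (p - 4)/(p + 5)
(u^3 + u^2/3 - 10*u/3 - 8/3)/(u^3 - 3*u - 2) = (u + 4/3)/(u + 1)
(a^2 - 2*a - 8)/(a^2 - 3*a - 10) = (a - 4)/(a - 5)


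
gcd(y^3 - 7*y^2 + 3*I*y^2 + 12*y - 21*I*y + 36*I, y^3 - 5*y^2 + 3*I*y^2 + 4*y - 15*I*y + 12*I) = y^2 + y*(-4 + 3*I) - 12*I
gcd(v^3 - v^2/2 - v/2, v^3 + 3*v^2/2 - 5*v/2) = v^2 - v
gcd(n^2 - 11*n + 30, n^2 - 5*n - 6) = n - 6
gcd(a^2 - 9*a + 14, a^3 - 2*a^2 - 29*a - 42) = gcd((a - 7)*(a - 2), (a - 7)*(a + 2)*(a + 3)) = a - 7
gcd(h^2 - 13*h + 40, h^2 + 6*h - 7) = 1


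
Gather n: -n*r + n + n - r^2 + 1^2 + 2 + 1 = n*(2 - r) - r^2 + 4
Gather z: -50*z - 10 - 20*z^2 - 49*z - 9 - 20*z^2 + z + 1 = -40*z^2 - 98*z - 18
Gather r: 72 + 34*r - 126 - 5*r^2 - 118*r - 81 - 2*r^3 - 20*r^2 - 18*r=-2*r^3 - 25*r^2 - 102*r - 135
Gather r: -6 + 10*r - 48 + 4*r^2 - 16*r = 4*r^2 - 6*r - 54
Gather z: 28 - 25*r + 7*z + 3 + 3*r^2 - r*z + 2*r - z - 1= 3*r^2 - 23*r + z*(6 - r) + 30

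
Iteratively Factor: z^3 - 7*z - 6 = (z + 2)*(z^2 - 2*z - 3) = (z - 3)*(z + 2)*(z + 1)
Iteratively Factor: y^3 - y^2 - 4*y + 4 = (y - 2)*(y^2 + y - 2) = (y - 2)*(y - 1)*(y + 2)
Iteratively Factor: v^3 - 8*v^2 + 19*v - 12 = (v - 4)*(v^2 - 4*v + 3) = (v - 4)*(v - 1)*(v - 3)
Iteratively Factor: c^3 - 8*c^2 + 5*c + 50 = (c + 2)*(c^2 - 10*c + 25) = (c - 5)*(c + 2)*(c - 5)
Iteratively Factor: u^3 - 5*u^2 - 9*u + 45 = (u + 3)*(u^2 - 8*u + 15) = (u - 3)*(u + 3)*(u - 5)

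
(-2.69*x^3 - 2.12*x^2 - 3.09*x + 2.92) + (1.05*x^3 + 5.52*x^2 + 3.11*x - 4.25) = -1.64*x^3 + 3.4*x^2 + 0.02*x - 1.33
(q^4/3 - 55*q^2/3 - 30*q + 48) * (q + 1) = q^5/3 + q^4/3 - 55*q^3/3 - 145*q^2/3 + 18*q + 48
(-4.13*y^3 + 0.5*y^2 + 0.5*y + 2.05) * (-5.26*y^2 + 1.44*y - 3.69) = 21.7238*y^5 - 8.5772*y^4 + 13.3297*y^3 - 11.908*y^2 + 1.107*y - 7.5645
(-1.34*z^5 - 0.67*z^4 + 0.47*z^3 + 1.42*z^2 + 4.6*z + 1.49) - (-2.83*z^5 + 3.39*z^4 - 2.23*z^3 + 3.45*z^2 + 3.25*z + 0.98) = 1.49*z^5 - 4.06*z^4 + 2.7*z^3 - 2.03*z^2 + 1.35*z + 0.51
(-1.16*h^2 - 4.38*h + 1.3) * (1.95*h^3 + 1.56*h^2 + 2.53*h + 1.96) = -2.262*h^5 - 10.3506*h^4 - 7.2326*h^3 - 11.327*h^2 - 5.2958*h + 2.548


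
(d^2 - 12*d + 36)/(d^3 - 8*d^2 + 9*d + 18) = (d - 6)/(d^2 - 2*d - 3)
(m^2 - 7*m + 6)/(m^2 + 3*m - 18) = (m^2 - 7*m + 6)/(m^2 + 3*m - 18)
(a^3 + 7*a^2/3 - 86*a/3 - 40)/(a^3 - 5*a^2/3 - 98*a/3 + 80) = (3*a + 4)/(3*a - 8)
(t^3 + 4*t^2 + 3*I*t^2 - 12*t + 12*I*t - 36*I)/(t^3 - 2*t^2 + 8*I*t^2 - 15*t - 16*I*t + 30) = (t + 6)/(t + 5*I)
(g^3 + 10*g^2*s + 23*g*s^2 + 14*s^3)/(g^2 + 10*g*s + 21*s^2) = (g^2 + 3*g*s + 2*s^2)/(g + 3*s)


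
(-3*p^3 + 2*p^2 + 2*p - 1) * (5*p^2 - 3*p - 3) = -15*p^5 + 19*p^4 + 13*p^3 - 17*p^2 - 3*p + 3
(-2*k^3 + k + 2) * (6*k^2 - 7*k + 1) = -12*k^5 + 14*k^4 + 4*k^3 + 5*k^2 - 13*k + 2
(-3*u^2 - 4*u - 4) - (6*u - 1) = -3*u^2 - 10*u - 3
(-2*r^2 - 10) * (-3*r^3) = 6*r^5 + 30*r^3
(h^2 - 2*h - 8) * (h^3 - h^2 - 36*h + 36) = h^5 - 3*h^4 - 42*h^3 + 116*h^2 + 216*h - 288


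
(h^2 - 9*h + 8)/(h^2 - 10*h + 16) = (h - 1)/(h - 2)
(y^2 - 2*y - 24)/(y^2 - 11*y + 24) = (y^2 - 2*y - 24)/(y^2 - 11*y + 24)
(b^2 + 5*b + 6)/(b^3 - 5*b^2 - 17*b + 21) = (b + 2)/(b^2 - 8*b + 7)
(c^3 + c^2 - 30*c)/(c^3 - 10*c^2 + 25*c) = (c + 6)/(c - 5)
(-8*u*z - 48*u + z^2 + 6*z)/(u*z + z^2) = (-8*u*z - 48*u + z^2 + 6*z)/(z*(u + z))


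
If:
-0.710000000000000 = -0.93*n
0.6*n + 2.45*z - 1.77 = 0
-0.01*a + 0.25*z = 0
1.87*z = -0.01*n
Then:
No Solution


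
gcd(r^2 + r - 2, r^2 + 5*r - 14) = 1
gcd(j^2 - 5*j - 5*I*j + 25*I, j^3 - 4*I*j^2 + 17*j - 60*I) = j - 5*I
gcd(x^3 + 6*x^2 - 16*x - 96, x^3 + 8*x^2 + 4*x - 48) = x^2 + 10*x + 24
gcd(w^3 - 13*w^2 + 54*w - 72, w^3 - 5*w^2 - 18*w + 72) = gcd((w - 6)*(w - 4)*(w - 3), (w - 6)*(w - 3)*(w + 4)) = w^2 - 9*w + 18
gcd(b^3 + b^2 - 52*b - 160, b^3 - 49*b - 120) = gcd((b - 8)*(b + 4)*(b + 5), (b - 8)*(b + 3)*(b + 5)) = b^2 - 3*b - 40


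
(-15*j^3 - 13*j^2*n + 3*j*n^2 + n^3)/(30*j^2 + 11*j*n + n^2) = (-3*j^2 - 2*j*n + n^2)/(6*j + n)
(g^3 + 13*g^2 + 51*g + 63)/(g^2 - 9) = (g^2 + 10*g + 21)/(g - 3)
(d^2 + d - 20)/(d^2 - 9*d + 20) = (d + 5)/(d - 5)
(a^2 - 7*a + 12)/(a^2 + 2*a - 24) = (a - 3)/(a + 6)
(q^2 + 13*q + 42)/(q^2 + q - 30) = (q + 7)/(q - 5)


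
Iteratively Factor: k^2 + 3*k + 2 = (k + 2)*(k + 1)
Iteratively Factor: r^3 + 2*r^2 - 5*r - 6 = (r - 2)*(r^2 + 4*r + 3) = (r - 2)*(r + 3)*(r + 1)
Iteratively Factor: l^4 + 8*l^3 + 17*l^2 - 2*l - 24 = (l + 4)*(l^3 + 4*l^2 + l - 6) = (l - 1)*(l + 4)*(l^2 + 5*l + 6) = (l - 1)*(l + 3)*(l + 4)*(l + 2)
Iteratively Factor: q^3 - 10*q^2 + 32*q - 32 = (q - 2)*(q^2 - 8*q + 16) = (q - 4)*(q - 2)*(q - 4)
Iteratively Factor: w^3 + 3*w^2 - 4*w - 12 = (w - 2)*(w^2 + 5*w + 6) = (w - 2)*(w + 2)*(w + 3)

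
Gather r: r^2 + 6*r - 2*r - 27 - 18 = r^2 + 4*r - 45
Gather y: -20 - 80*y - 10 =-80*y - 30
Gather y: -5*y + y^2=y^2 - 5*y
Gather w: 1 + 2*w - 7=2*w - 6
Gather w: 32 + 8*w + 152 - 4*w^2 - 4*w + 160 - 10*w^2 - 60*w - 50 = -14*w^2 - 56*w + 294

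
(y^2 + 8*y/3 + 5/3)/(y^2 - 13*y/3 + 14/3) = (3*y^2 + 8*y + 5)/(3*y^2 - 13*y + 14)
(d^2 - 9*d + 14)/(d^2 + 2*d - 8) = (d - 7)/(d + 4)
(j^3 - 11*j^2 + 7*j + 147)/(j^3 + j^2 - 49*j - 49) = (j^2 - 4*j - 21)/(j^2 + 8*j + 7)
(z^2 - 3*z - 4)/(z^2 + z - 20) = (z + 1)/(z + 5)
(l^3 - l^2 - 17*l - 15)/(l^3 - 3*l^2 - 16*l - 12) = (l^2 - 2*l - 15)/(l^2 - 4*l - 12)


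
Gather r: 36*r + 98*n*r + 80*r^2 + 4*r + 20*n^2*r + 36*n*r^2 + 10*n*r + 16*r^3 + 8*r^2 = 16*r^3 + r^2*(36*n + 88) + r*(20*n^2 + 108*n + 40)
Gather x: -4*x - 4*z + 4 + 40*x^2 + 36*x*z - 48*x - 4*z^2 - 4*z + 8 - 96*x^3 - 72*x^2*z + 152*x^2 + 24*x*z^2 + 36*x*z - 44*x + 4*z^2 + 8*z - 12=-96*x^3 + x^2*(192 - 72*z) + x*(24*z^2 + 72*z - 96)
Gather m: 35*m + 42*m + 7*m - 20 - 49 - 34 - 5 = 84*m - 108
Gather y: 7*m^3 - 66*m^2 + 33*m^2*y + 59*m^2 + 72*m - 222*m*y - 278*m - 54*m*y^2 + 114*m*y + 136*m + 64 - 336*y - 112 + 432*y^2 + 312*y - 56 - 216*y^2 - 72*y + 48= 7*m^3 - 7*m^2 - 70*m + y^2*(216 - 54*m) + y*(33*m^2 - 108*m - 96) - 56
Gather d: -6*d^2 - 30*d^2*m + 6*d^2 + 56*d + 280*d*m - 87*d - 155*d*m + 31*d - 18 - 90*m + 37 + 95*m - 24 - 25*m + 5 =-30*d^2*m + 125*d*m - 20*m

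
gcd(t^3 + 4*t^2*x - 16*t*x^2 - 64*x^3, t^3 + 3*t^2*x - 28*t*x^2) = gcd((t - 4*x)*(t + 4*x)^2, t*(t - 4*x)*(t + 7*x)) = -t + 4*x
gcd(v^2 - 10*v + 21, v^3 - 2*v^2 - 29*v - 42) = v - 7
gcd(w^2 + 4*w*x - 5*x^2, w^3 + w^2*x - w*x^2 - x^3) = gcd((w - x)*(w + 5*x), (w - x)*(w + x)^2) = -w + x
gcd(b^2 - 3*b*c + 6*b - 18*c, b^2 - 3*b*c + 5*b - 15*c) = b - 3*c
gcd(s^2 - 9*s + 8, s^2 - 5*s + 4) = s - 1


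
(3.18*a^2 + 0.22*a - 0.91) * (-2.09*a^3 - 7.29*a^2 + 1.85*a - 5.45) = -6.6462*a^5 - 23.642*a^4 + 6.1811*a^3 - 10.2901*a^2 - 2.8825*a + 4.9595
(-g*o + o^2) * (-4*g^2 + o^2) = 4*g^3*o - 4*g^2*o^2 - g*o^3 + o^4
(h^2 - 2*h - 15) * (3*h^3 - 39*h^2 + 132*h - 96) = 3*h^5 - 45*h^4 + 165*h^3 + 225*h^2 - 1788*h + 1440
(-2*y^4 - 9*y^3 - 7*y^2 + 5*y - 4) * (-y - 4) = 2*y^5 + 17*y^4 + 43*y^3 + 23*y^2 - 16*y + 16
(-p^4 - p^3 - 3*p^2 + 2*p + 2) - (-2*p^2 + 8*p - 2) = -p^4 - p^3 - p^2 - 6*p + 4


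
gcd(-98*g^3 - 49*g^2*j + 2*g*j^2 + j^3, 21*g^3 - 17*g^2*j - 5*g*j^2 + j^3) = 7*g - j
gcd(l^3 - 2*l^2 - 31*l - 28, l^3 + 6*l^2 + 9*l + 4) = l^2 + 5*l + 4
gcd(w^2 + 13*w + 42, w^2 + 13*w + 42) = w^2 + 13*w + 42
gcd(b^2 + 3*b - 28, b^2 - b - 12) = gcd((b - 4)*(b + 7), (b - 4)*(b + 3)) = b - 4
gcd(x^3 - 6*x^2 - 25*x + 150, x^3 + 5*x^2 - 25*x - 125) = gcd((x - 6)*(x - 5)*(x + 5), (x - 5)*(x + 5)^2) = x^2 - 25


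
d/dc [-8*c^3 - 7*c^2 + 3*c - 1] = -24*c^2 - 14*c + 3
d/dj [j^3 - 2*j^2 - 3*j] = 3*j^2 - 4*j - 3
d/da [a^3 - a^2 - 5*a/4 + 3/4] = 3*a^2 - 2*a - 5/4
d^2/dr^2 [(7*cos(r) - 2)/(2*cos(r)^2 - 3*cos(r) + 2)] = (252*sin(r)^4*cos(r) + 10*sin(r)^4 - 124*sin(r)^2 - 43*cos(r) + 9*cos(3*r) - 14*cos(5*r) + 50)/(2*sin(r)^2 + 3*cos(r) - 4)^3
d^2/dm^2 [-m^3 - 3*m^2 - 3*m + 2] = -6*m - 6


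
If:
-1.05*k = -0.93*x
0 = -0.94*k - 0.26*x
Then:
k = 0.00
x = 0.00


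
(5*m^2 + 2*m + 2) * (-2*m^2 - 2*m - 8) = -10*m^4 - 14*m^3 - 48*m^2 - 20*m - 16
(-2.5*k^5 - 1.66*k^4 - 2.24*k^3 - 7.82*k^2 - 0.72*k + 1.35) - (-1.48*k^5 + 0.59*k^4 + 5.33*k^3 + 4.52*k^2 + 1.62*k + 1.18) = -1.02*k^5 - 2.25*k^4 - 7.57*k^3 - 12.34*k^2 - 2.34*k + 0.17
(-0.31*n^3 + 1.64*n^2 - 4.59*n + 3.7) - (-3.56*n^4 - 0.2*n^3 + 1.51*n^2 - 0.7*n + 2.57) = 3.56*n^4 - 0.11*n^3 + 0.13*n^2 - 3.89*n + 1.13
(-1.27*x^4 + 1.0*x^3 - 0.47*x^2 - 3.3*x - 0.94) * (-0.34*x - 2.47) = 0.4318*x^5 + 2.7969*x^4 - 2.3102*x^3 + 2.2829*x^2 + 8.4706*x + 2.3218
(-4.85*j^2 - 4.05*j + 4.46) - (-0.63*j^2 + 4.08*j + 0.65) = -4.22*j^2 - 8.13*j + 3.81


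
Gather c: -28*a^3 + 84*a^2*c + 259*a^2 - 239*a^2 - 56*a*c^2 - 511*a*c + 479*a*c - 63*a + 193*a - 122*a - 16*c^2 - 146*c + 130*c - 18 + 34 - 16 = -28*a^3 + 20*a^2 + 8*a + c^2*(-56*a - 16) + c*(84*a^2 - 32*a - 16)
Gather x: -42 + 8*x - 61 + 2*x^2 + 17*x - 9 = 2*x^2 + 25*x - 112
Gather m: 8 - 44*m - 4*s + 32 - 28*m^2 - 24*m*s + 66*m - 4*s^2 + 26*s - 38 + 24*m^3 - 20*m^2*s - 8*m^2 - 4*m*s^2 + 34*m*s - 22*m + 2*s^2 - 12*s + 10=24*m^3 + m^2*(-20*s - 36) + m*(-4*s^2 + 10*s) - 2*s^2 + 10*s + 12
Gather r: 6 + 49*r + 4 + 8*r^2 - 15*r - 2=8*r^2 + 34*r + 8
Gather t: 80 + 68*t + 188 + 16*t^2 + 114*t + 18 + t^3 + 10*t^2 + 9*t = t^3 + 26*t^2 + 191*t + 286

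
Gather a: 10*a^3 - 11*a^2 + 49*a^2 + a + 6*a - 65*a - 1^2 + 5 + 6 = 10*a^3 + 38*a^2 - 58*a + 10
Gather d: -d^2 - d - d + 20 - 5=-d^2 - 2*d + 15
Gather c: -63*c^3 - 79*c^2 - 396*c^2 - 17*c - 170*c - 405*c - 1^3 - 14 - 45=-63*c^3 - 475*c^2 - 592*c - 60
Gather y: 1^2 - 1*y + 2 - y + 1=4 - 2*y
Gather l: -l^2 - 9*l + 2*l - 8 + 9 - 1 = -l^2 - 7*l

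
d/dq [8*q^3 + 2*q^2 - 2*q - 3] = 24*q^2 + 4*q - 2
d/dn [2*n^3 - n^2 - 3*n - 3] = 6*n^2 - 2*n - 3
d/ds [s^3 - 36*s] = 3*s^2 - 36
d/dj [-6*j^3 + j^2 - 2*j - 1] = -18*j^2 + 2*j - 2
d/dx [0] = 0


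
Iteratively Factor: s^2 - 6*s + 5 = (s - 1)*(s - 5)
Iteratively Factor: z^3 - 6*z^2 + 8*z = (z - 4)*(z^2 - 2*z) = (z - 4)*(z - 2)*(z)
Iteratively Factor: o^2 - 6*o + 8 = (o - 4)*(o - 2)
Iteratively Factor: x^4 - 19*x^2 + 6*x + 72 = (x - 3)*(x^3 + 3*x^2 - 10*x - 24) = (x - 3)^2*(x^2 + 6*x + 8) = (x - 3)^2*(x + 4)*(x + 2)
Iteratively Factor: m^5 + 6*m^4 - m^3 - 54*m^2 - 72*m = (m)*(m^4 + 6*m^3 - m^2 - 54*m - 72) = m*(m + 4)*(m^3 + 2*m^2 - 9*m - 18) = m*(m - 3)*(m + 4)*(m^2 + 5*m + 6) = m*(m - 3)*(m + 3)*(m + 4)*(m + 2)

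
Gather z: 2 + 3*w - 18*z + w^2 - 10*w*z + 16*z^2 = w^2 + 3*w + 16*z^2 + z*(-10*w - 18) + 2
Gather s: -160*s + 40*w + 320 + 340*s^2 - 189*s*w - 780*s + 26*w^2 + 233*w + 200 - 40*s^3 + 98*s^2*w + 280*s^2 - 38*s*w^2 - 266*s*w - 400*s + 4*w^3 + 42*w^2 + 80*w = -40*s^3 + s^2*(98*w + 620) + s*(-38*w^2 - 455*w - 1340) + 4*w^3 + 68*w^2 + 353*w + 520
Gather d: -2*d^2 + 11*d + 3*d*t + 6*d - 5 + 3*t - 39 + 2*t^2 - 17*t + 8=-2*d^2 + d*(3*t + 17) + 2*t^2 - 14*t - 36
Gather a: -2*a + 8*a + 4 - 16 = 6*a - 12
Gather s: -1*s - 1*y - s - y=-2*s - 2*y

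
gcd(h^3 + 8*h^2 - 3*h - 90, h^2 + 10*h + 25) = h + 5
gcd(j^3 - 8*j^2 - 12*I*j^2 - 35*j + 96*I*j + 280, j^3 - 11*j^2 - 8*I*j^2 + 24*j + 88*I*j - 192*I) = j - 8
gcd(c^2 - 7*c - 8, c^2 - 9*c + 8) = c - 8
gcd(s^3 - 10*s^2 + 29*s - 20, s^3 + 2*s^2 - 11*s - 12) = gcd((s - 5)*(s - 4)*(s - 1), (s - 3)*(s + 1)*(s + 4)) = 1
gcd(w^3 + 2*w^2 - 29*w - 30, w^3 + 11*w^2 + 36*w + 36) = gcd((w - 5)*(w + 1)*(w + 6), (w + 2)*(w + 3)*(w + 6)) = w + 6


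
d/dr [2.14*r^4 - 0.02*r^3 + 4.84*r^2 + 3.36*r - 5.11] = 8.56*r^3 - 0.06*r^2 + 9.68*r + 3.36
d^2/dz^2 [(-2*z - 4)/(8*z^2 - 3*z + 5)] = 4*(-(z + 2)*(16*z - 3)^2 + (24*z + 13)*(8*z^2 - 3*z + 5))/(8*z^2 - 3*z + 5)^3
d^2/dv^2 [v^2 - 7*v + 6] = 2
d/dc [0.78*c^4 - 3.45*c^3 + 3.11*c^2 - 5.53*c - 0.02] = 3.12*c^3 - 10.35*c^2 + 6.22*c - 5.53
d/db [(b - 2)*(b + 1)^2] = 3*b^2 - 3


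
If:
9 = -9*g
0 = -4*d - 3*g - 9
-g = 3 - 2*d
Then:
No Solution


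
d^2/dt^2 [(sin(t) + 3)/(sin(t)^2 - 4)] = (-9*sin(t)^5 - 12*sin(t)^4 - 30*sin(t)^2 - 7*sin(t)/2 + 3*sin(3*t) + sin(5*t)/2 + 24)/((sin(t) - 2)^3*(sin(t) + 2)^3)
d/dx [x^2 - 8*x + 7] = 2*x - 8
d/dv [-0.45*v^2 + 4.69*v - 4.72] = 4.69 - 0.9*v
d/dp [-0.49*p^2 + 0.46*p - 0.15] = 0.46 - 0.98*p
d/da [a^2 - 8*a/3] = 2*a - 8/3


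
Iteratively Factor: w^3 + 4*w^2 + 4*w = (w)*(w^2 + 4*w + 4) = w*(w + 2)*(w + 2)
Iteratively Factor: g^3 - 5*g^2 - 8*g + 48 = (g - 4)*(g^2 - g - 12) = (g - 4)*(g + 3)*(g - 4)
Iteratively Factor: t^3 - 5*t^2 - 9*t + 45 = (t - 5)*(t^2 - 9) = (t - 5)*(t - 3)*(t + 3)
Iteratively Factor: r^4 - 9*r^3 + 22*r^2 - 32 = (r - 2)*(r^3 - 7*r^2 + 8*r + 16) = (r - 4)*(r - 2)*(r^2 - 3*r - 4) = (r - 4)*(r - 2)*(r + 1)*(r - 4)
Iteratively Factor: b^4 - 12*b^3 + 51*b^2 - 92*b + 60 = (b - 3)*(b^3 - 9*b^2 + 24*b - 20) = (b - 5)*(b - 3)*(b^2 - 4*b + 4) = (b - 5)*(b - 3)*(b - 2)*(b - 2)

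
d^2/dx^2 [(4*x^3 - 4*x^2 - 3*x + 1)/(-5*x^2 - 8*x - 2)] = 86*(-7*x^3 - 9*x^2 - 6*x - 2)/(125*x^6 + 600*x^5 + 1110*x^4 + 992*x^3 + 444*x^2 + 96*x + 8)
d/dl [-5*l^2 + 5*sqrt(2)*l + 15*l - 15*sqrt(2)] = -10*l + 5*sqrt(2) + 15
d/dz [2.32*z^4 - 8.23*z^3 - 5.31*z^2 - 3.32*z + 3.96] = 9.28*z^3 - 24.69*z^2 - 10.62*z - 3.32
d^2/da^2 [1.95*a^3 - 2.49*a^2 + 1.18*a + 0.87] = 11.7*a - 4.98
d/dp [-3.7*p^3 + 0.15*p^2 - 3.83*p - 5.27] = -11.1*p^2 + 0.3*p - 3.83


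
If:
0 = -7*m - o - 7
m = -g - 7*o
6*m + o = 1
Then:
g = -335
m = -8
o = 49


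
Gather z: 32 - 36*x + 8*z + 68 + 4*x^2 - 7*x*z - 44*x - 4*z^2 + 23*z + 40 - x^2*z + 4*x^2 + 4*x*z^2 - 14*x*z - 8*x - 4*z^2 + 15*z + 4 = 8*x^2 - 88*x + z^2*(4*x - 8) + z*(-x^2 - 21*x + 46) + 144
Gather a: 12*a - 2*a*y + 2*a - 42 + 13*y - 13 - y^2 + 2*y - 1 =a*(14 - 2*y) - y^2 + 15*y - 56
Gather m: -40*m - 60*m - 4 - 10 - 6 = -100*m - 20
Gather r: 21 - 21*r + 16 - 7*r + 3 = 40 - 28*r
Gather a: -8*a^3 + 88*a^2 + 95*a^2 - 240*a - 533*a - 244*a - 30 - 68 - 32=-8*a^3 + 183*a^2 - 1017*a - 130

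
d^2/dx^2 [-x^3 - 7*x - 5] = -6*x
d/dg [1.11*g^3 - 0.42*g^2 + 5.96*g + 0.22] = 3.33*g^2 - 0.84*g + 5.96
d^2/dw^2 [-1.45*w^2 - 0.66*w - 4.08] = -2.90000000000000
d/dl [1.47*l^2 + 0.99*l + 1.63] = 2.94*l + 0.99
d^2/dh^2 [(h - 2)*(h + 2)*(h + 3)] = 6*h + 6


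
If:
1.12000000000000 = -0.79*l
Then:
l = -1.42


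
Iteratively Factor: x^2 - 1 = (x - 1)*(x + 1)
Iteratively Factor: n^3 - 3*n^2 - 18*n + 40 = (n + 4)*(n^2 - 7*n + 10) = (n - 2)*(n + 4)*(n - 5)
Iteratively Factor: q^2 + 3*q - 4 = (q - 1)*(q + 4)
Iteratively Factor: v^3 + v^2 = (v)*(v^2 + v) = v^2*(v + 1)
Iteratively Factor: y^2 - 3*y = (y)*(y - 3)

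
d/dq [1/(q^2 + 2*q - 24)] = 2*(-q - 1)/(q^2 + 2*q - 24)^2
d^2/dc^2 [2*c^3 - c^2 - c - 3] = 12*c - 2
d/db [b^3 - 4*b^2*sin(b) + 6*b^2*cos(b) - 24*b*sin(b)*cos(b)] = -6*b^2*sin(b) - 4*b^2*cos(b) + 3*b^2 - 8*b*sin(b) + 12*b*cos(b) - 24*b*cos(2*b) - 12*sin(2*b)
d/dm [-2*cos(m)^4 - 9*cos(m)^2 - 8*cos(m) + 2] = 2*(12*cos(m) + cos(3*m) + 4)*sin(m)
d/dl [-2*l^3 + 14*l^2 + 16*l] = -6*l^2 + 28*l + 16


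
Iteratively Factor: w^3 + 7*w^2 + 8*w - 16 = (w - 1)*(w^2 + 8*w + 16) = (w - 1)*(w + 4)*(w + 4)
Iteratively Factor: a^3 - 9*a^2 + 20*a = (a - 4)*(a^2 - 5*a) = a*(a - 4)*(a - 5)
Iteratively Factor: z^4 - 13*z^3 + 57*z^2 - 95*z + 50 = (z - 5)*(z^3 - 8*z^2 + 17*z - 10) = (z - 5)*(z - 1)*(z^2 - 7*z + 10) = (z - 5)^2*(z - 1)*(z - 2)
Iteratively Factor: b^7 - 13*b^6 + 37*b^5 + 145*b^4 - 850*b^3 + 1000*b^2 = (b - 2)*(b^6 - 11*b^5 + 15*b^4 + 175*b^3 - 500*b^2) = (b - 5)*(b - 2)*(b^5 - 6*b^4 - 15*b^3 + 100*b^2) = b*(b - 5)*(b - 2)*(b^4 - 6*b^3 - 15*b^2 + 100*b) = b*(b - 5)*(b - 2)*(b + 4)*(b^3 - 10*b^2 + 25*b) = b*(b - 5)^2*(b - 2)*(b + 4)*(b^2 - 5*b) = b*(b - 5)^3*(b - 2)*(b + 4)*(b)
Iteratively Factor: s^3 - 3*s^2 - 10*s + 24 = (s - 2)*(s^2 - s - 12) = (s - 4)*(s - 2)*(s + 3)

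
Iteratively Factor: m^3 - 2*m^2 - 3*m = (m + 1)*(m^2 - 3*m) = (m - 3)*(m + 1)*(m)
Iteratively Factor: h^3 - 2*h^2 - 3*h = (h - 3)*(h^2 + h) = (h - 3)*(h + 1)*(h)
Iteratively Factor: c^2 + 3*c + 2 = (c + 2)*(c + 1)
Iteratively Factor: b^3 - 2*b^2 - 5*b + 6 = (b - 3)*(b^2 + b - 2) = (b - 3)*(b - 1)*(b + 2)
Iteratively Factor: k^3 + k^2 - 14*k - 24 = (k - 4)*(k^2 + 5*k + 6) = (k - 4)*(k + 2)*(k + 3)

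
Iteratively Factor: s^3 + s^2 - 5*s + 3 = (s - 1)*(s^2 + 2*s - 3) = (s - 1)^2*(s + 3)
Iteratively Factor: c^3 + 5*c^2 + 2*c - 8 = (c + 4)*(c^2 + c - 2) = (c + 2)*(c + 4)*(c - 1)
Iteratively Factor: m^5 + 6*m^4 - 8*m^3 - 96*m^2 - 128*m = (m + 2)*(m^4 + 4*m^3 - 16*m^2 - 64*m) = m*(m + 2)*(m^3 + 4*m^2 - 16*m - 64) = m*(m + 2)*(m + 4)*(m^2 - 16) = m*(m + 2)*(m + 4)^2*(m - 4)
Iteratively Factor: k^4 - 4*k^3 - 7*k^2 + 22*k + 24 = (k + 1)*(k^3 - 5*k^2 - 2*k + 24) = (k - 4)*(k + 1)*(k^2 - k - 6) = (k - 4)*(k - 3)*(k + 1)*(k + 2)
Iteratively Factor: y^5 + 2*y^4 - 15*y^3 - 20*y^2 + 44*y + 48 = (y + 2)*(y^4 - 15*y^2 + 10*y + 24) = (y + 1)*(y + 2)*(y^3 - y^2 - 14*y + 24) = (y - 2)*(y + 1)*(y + 2)*(y^2 + y - 12) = (y - 3)*(y - 2)*(y + 1)*(y + 2)*(y + 4)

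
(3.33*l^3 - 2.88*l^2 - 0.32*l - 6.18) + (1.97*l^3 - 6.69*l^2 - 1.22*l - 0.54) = 5.3*l^3 - 9.57*l^2 - 1.54*l - 6.72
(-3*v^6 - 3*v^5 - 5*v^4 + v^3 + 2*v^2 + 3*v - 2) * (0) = 0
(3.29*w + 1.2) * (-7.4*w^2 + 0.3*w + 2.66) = -24.346*w^3 - 7.893*w^2 + 9.1114*w + 3.192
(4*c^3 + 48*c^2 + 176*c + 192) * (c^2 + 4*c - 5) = 4*c^5 + 64*c^4 + 348*c^3 + 656*c^2 - 112*c - 960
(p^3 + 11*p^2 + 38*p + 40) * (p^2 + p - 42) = p^5 + 12*p^4 + 7*p^3 - 384*p^2 - 1556*p - 1680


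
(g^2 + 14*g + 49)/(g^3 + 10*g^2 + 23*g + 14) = (g + 7)/(g^2 + 3*g + 2)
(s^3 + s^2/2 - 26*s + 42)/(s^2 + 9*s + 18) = (s^2 - 11*s/2 + 7)/(s + 3)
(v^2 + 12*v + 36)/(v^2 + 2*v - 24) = (v + 6)/(v - 4)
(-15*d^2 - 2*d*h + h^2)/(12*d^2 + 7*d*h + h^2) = (-5*d + h)/(4*d + h)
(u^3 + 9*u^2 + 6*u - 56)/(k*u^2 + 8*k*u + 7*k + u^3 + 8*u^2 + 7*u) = (u^2 + 2*u - 8)/(k*u + k + u^2 + u)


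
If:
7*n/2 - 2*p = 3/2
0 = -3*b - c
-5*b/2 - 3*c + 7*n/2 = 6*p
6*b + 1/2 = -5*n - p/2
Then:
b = -437/1283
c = 1311/1283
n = 419/1283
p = -229/1283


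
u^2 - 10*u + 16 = (u - 8)*(u - 2)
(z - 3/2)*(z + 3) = z^2 + 3*z/2 - 9/2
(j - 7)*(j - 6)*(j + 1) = j^3 - 12*j^2 + 29*j + 42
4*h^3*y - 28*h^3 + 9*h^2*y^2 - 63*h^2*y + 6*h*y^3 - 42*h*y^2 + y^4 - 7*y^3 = (h + y)^2*(4*h + y)*(y - 7)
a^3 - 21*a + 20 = (a - 4)*(a - 1)*(a + 5)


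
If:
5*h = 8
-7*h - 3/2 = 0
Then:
No Solution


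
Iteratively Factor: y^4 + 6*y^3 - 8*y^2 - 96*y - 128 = (y + 4)*(y^3 + 2*y^2 - 16*y - 32) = (y + 2)*(y + 4)*(y^2 - 16) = (y - 4)*(y + 2)*(y + 4)*(y + 4)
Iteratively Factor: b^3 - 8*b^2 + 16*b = (b - 4)*(b^2 - 4*b) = (b - 4)^2*(b)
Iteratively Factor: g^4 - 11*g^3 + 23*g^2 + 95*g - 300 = (g - 5)*(g^3 - 6*g^2 - 7*g + 60) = (g - 5)*(g - 4)*(g^2 - 2*g - 15) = (g - 5)^2*(g - 4)*(g + 3)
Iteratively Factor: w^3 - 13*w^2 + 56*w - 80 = (w - 4)*(w^2 - 9*w + 20) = (w - 4)^2*(w - 5)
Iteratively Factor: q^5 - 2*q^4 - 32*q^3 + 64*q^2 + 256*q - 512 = (q - 4)*(q^4 + 2*q^3 - 24*q^2 - 32*q + 128) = (q - 4)*(q - 2)*(q^3 + 4*q^2 - 16*q - 64) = (q - 4)*(q - 2)*(q + 4)*(q^2 - 16) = (q - 4)*(q - 2)*(q + 4)^2*(q - 4)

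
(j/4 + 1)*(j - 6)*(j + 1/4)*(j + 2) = j^4/4 + j^3/16 - 7*j^2 - 55*j/4 - 3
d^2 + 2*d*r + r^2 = (d + r)^2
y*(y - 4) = y^2 - 4*y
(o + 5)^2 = o^2 + 10*o + 25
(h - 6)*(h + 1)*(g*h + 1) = g*h^3 - 5*g*h^2 - 6*g*h + h^2 - 5*h - 6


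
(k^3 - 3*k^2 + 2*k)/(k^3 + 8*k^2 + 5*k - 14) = k*(k - 2)/(k^2 + 9*k + 14)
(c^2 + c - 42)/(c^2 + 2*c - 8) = (c^2 + c - 42)/(c^2 + 2*c - 8)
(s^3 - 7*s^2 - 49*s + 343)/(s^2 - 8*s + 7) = (s^2 - 49)/(s - 1)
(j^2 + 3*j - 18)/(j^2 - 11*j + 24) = (j + 6)/(j - 8)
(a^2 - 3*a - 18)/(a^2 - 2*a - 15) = (a - 6)/(a - 5)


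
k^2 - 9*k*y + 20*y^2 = (k - 5*y)*(k - 4*y)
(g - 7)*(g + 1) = g^2 - 6*g - 7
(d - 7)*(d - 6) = d^2 - 13*d + 42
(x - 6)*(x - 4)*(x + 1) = x^3 - 9*x^2 + 14*x + 24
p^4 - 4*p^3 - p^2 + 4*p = p*(p - 4)*(p - 1)*(p + 1)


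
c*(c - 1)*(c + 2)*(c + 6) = c^4 + 7*c^3 + 4*c^2 - 12*c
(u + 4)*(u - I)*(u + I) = u^3 + 4*u^2 + u + 4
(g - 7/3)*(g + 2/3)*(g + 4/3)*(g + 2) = g^4 + 5*g^3/3 - 40*g^2/9 - 260*g/27 - 112/27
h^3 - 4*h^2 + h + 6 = (h - 3)*(h - 2)*(h + 1)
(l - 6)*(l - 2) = l^2 - 8*l + 12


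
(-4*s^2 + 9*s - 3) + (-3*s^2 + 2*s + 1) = -7*s^2 + 11*s - 2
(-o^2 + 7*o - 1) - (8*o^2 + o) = -9*o^2 + 6*o - 1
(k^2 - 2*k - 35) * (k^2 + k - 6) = k^4 - k^3 - 43*k^2 - 23*k + 210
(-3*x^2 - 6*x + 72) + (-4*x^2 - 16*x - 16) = -7*x^2 - 22*x + 56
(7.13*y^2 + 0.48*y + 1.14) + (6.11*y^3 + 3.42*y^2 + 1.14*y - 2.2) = 6.11*y^3 + 10.55*y^2 + 1.62*y - 1.06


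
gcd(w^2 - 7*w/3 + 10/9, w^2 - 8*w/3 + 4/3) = w - 2/3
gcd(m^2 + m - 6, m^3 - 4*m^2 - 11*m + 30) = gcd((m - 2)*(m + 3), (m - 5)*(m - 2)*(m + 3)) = m^2 + m - 6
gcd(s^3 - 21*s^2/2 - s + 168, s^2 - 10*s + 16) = s - 8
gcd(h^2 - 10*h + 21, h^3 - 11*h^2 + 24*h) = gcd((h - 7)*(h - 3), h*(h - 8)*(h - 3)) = h - 3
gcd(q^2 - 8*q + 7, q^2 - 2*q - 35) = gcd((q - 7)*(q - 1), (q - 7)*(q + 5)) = q - 7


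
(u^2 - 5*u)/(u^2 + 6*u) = (u - 5)/(u + 6)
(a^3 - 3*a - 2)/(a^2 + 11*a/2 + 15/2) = 2*(a^3 - 3*a - 2)/(2*a^2 + 11*a + 15)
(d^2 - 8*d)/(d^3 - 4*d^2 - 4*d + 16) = d*(d - 8)/(d^3 - 4*d^2 - 4*d + 16)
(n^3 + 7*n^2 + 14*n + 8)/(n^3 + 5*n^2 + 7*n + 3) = (n^2 + 6*n + 8)/(n^2 + 4*n + 3)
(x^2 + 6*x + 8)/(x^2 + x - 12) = (x + 2)/(x - 3)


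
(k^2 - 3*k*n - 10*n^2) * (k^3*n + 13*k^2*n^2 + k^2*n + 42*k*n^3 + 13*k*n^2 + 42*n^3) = k^5*n + 10*k^4*n^2 + k^4*n - 7*k^3*n^3 + 10*k^3*n^2 - 256*k^2*n^4 - 7*k^2*n^3 - 420*k*n^5 - 256*k*n^4 - 420*n^5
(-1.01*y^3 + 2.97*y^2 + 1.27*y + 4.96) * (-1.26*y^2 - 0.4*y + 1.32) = 1.2726*y^5 - 3.3382*y^4 - 4.1214*y^3 - 2.8372*y^2 - 0.3076*y + 6.5472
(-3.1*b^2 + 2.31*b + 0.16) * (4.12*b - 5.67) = -12.772*b^3 + 27.0942*b^2 - 12.4385*b - 0.9072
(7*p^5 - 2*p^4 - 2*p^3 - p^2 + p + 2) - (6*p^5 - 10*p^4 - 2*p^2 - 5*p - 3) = p^5 + 8*p^4 - 2*p^3 + p^2 + 6*p + 5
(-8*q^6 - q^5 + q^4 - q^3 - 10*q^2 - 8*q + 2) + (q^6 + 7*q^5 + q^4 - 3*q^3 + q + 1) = -7*q^6 + 6*q^5 + 2*q^4 - 4*q^3 - 10*q^2 - 7*q + 3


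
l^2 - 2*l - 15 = (l - 5)*(l + 3)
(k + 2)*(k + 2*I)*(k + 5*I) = k^3 + 2*k^2 + 7*I*k^2 - 10*k + 14*I*k - 20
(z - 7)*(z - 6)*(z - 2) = z^3 - 15*z^2 + 68*z - 84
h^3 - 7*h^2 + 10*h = h*(h - 5)*(h - 2)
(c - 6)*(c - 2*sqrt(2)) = c^2 - 6*c - 2*sqrt(2)*c + 12*sqrt(2)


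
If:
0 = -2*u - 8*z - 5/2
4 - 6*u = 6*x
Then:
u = -4*z - 5/4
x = 4*z + 23/12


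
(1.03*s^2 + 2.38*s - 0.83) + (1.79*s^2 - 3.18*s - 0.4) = 2.82*s^2 - 0.8*s - 1.23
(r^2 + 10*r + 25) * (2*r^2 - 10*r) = 2*r^4 + 10*r^3 - 50*r^2 - 250*r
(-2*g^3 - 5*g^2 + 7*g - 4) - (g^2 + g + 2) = -2*g^3 - 6*g^2 + 6*g - 6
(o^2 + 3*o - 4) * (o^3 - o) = o^5 + 3*o^4 - 5*o^3 - 3*o^2 + 4*o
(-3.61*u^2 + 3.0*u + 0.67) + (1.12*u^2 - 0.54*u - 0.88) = -2.49*u^2 + 2.46*u - 0.21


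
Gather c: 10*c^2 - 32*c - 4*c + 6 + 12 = 10*c^2 - 36*c + 18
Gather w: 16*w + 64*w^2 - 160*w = 64*w^2 - 144*w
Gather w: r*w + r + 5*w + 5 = r + w*(r + 5) + 5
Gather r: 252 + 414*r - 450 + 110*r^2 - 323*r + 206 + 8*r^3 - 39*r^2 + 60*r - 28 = 8*r^3 + 71*r^2 + 151*r - 20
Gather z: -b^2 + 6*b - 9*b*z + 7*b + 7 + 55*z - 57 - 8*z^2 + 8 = -b^2 + 13*b - 8*z^2 + z*(55 - 9*b) - 42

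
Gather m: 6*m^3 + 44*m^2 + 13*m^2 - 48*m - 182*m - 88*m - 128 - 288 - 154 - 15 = 6*m^3 + 57*m^2 - 318*m - 585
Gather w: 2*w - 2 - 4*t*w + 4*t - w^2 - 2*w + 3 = -4*t*w + 4*t - w^2 + 1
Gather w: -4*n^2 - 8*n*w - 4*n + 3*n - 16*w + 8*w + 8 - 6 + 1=-4*n^2 - n + w*(-8*n - 8) + 3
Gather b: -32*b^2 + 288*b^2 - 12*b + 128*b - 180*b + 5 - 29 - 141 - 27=256*b^2 - 64*b - 192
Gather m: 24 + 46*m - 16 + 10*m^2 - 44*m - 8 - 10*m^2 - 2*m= 0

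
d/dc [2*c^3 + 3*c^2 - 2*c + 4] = 6*c^2 + 6*c - 2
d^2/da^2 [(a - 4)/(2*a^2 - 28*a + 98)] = (a + 2)/(a^4 - 28*a^3 + 294*a^2 - 1372*a + 2401)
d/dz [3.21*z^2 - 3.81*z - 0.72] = 6.42*z - 3.81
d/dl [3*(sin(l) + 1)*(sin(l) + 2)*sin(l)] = 3*(3*sin(l)^2 + 6*sin(l) + 2)*cos(l)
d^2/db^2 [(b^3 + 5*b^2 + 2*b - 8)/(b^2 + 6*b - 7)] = 30/(b^3 + 21*b^2 + 147*b + 343)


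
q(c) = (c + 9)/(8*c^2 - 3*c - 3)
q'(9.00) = -0.00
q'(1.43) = -2.41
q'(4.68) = -0.03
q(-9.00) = 0.00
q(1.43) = 1.15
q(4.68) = 0.09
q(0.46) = -3.52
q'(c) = (3 - 16*c)*(c + 9)/(8*c^2 - 3*c - 3)^2 + 1/(8*c^2 - 3*c - 3)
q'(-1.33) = 0.88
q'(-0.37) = 120.60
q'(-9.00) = 0.00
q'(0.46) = -6.08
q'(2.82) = -0.16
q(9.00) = 0.03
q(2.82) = 0.23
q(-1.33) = 0.51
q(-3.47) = 0.05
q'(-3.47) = 0.04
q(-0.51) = 13.90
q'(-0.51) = 255.60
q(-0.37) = -10.86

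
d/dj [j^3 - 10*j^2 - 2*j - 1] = 3*j^2 - 20*j - 2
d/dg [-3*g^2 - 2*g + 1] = -6*g - 2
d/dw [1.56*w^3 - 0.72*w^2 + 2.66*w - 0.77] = 4.68*w^2 - 1.44*w + 2.66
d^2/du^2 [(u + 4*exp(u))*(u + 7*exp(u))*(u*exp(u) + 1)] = u^3*exp(u) + 44*u^2*exp(2*u) + 6*u^2*exp(u) + 252*u*exp(3*u) + 88*u*exp(2*u) + 17*u*exp(u) + 168*exp(3*u) + 134*exp(2*u) + 22*exp(u) + 2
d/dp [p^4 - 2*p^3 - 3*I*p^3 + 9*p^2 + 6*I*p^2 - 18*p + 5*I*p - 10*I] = 4*p^3 + p^2*(-6 - 9*I) + p*(18 + 12*I) - 18 + 5*I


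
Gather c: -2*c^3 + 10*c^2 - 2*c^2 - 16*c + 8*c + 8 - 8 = -2*c^3 + 8*c^2 - 8*c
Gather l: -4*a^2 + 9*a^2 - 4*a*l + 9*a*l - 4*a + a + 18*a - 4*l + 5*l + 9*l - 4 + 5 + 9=5*a^2 + 15*a + l*(5*a + 10) + 10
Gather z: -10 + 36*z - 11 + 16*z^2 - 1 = 16*z^2 + 36*z - 22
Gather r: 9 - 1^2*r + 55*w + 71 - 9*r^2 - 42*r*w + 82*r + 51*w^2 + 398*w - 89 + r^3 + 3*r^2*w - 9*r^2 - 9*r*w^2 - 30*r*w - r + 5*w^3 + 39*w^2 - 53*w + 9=r^3 + r^2*(3*w - 18) + r*(-9*w^2 - 72*w + 80) + 5*w^3 + 90*w^2 + 400*w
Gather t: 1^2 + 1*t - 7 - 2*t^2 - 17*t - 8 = -2*t^2 - 16*t - 14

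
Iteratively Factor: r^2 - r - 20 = (r - 5)*(r + 4)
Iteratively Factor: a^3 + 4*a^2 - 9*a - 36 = (a + 3)*(a^2 + a - 12) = (a + 3)*(a + 4)*(a - 3)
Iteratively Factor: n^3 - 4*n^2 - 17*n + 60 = (n + 4)*(n^2 - 8*n + 15) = (n - 5)*(n + 4)*(n - 3)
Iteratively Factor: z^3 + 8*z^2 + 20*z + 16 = (z + 2)*(z^2 + 6*z + 8) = (z + 2)*(z + 4)*(z + 2)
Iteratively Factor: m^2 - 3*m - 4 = (m - 4)*(m + 1)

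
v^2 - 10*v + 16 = (v - 8)*(v - 2)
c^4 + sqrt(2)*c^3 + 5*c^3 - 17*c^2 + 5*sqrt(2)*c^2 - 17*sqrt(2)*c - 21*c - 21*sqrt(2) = (c - 3)*(c + 1)*(c + 7)*(c + sqrt(2))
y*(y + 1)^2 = y^3 + 2*y^2 + y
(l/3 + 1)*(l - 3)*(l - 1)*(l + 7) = l^4/3 + 2*l^3 - 16*l^2/3 - 18*l + 21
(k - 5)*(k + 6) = k^2 + k - 30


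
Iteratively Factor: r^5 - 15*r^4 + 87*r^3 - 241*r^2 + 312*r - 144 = (r - 4)*(r^4 - 11*r^3 + 43*r^2 - 69*r + 36) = (r - 4)*(r - 3)*(r^3 - 8*r^2 + 19*r - 12) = (r - 4)^2*(r - 3)*(r^2 - 4*r + 3) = (r - 4)^2*(r - 3)^2*(r - 1)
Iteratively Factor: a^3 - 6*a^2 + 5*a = (a)*(a^2 - 6*a + 5) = a*(a - 5)*(a - 1)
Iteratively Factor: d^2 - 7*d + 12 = (d - 3)*(d - 4)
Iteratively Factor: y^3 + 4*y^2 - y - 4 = (y + 1)*(y^2 + 3*y - 4) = (y + 1)*(y + 4)*(y - 1)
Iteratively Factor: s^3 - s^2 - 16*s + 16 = (s - 4)*(s^2 + 3*s - 4) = (s - 4)*(s + 4)*(s - 1)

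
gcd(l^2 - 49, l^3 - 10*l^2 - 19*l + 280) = l - 7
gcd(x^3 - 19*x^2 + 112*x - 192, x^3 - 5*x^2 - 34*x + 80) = x - 8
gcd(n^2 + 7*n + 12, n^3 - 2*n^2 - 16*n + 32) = n + 4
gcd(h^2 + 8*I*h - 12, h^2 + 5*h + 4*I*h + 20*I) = 1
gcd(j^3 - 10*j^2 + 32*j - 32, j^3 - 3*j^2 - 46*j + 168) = j - 4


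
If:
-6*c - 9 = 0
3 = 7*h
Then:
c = -3/2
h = 3/7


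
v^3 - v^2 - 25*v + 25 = (v - 5)*(v - 1)*(v + 5)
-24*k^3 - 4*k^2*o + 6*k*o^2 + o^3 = (-2*k + o)*(2*k + o)*(6*k + o)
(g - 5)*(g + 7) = g^2 + 2*g - 35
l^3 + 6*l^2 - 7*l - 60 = (l - 3)*(l + 4)*(l + 5)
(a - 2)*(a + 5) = a^2 + 3*a - 10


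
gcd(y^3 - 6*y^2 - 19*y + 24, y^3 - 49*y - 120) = y^2 - 5*y - 24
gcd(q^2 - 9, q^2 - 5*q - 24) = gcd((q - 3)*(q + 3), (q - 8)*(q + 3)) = q + 3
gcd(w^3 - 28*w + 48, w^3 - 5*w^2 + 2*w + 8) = w^2 - 6*w + 8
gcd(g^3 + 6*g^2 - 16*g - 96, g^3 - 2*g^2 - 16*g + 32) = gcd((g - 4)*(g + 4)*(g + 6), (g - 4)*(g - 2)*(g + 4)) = g^2 - 16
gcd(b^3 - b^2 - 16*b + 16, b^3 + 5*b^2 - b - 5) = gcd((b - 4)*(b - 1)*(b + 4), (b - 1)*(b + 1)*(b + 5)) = b - 1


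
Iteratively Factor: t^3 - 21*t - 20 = (t - 5)*(t^2 + 5*t + 4) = (t - 5)*(t + 1)*(t + 4)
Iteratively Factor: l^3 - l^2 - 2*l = (l - 2)*(l^2 + l) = (l - 2)*(l + 1)*(l)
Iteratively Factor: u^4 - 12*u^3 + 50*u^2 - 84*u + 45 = (u - 1)*(u^3 - 11*u^2 + 39*u - 45) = (u - 5)*(u - 1)*(u^2 - 6*u + 9) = (u - 5)*(u - 3)*(u - 1)*(u - 3)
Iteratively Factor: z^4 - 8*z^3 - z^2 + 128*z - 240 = (z - 4)*(z^3 - 4*z^2 - 17*z + 60) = (z - 4)*(z - 3)*(z^2 - z - 20) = (z - 4)*(z - 3)*(z + 4)*(z - 5)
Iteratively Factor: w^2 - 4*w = (w - 4)*(w)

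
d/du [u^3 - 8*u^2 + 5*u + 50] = 3*u^2 - 16*u + 5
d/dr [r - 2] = 1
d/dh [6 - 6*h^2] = -12*h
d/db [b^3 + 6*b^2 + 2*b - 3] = 3*b^2 + 12*b + 2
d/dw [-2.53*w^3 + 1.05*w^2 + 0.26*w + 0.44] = -7.59*w^2 + 2.1*w + 0.26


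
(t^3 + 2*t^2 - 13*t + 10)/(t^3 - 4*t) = (t^2 + 4*t - 5)/(t*(t + 2))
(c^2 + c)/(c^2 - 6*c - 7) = c/(c - 7)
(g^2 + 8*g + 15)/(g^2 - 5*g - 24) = (g + 5)/(g - 8)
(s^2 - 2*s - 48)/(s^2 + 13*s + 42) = (s - 8)/(s + 7)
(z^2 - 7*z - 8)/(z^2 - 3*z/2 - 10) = 2*(-z^2 + 7*z + 8)/(-2*z^2 + 3*z + 20)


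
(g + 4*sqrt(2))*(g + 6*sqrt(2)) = g^2 + 10*sqrt(2)*g + 48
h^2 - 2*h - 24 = (h - 6)*(h + 4)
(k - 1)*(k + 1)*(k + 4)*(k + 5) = k^4 + 9*k^3 + 19*k^2 - 9*k - 20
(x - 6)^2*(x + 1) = x^3 - 11*x^2 + 24*x + 36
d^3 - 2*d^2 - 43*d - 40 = (d - 8)*(d + 1)*(d + 5)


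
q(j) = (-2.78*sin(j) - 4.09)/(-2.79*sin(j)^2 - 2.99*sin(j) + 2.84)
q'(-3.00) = 1.64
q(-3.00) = -1.15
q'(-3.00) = 1.64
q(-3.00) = -1.15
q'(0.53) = -76.64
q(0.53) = -8.93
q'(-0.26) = -1.22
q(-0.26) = -0.99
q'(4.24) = 0.25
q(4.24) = -0.49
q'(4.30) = 0.22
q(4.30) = -0.48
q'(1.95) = 3.23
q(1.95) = 2.85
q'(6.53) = -6.72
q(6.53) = -2.45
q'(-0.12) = -1.74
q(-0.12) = -1.19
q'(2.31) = 34.80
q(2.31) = 6.88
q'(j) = (5.58*sin(j)*cos(j) + 2.99*cos(j))*(-2.78*sin(j) - 4.09)/(-2.79*sin(j)^2 - 2.99*sin(j) + 2.84)^2 - 2.78*cos(j)/(-2.79*sin(j)^2 - 2.99*sin(j) + 2.84) = (-22.8222*sin(j) + 3.8781*cos(2*j) - 24.0024)*cos(j)/(2.79*sin(j)^2 + 2.99*sin(j) - 2.84)^2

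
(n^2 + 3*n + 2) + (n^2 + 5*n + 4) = 2*n^2 + 8*n + 6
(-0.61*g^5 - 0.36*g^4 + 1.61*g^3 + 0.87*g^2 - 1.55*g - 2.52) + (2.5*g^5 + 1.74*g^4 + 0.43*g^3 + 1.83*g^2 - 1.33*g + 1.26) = 1.89*g^5 + 1.38*g^4 + 2.04*g^3 + 2.7*g^2 - 2.88*g - 1.26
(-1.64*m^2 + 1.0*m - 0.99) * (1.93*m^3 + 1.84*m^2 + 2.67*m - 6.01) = -3.1652*m^5 - 1.0876*m^4 - 4.4495*m^3 + 10.7048*m^2 - 8.6533*m + 5.9499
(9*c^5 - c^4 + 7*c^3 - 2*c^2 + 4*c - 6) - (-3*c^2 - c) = 9*c^5 - c^4 + 7*c^3 + c^2 + 5*c - 6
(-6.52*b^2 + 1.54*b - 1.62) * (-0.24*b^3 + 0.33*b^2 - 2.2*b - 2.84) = 1.5648*b^5 - 2.5212*b^4 + 15.241*b^3 + 14.5942*b^2 - 0.809599999999999*b + 4.6008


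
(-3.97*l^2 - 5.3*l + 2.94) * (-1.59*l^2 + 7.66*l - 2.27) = 6.3123*l^4 - 21.9832*l^3 - 36.2607*l^2 + 34.5514*l - 6.6738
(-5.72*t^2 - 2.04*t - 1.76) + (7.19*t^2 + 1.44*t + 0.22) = 1.47*t^2 - 0.6*t - 1.54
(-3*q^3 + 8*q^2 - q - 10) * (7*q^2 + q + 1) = -21*q^5 + 53*q^4 - 2*q^3 - 63*q^2 - 11*q - 10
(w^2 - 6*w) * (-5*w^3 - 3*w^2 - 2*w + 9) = -5*w^5 + 27*w^4 + 16*w^3 + 21*w^2 - 54*w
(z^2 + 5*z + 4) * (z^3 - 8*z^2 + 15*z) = z^5 - 3*z^4 - 21*z^3 + 43*z^2 + 60*z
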